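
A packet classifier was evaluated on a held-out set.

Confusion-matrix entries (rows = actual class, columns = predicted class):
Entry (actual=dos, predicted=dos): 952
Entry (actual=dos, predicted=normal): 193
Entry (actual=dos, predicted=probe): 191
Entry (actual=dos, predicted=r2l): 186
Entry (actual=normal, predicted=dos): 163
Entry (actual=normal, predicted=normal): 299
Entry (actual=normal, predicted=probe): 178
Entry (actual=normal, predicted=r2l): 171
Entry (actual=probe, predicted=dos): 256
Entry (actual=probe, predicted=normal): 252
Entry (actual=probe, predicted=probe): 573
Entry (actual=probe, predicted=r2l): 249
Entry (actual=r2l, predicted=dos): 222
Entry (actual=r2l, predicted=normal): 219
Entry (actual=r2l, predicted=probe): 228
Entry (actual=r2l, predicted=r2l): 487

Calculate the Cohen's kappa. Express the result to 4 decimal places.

Observed agreement pₒ = trace/N = 2311/4819 = 0.47956
Expected agreement pₑ = Σ (rowᵢ·colᵢ)/N² = (1522·1593 + 811·963 + 1330·1170 + 1156·1093)/4819² = 0.25945
κ = (pₒ − pₑ)/(1 − pₑ) = (0.47956 − 0.25945)/(1 − 0.25945) = 0.2972

0.2972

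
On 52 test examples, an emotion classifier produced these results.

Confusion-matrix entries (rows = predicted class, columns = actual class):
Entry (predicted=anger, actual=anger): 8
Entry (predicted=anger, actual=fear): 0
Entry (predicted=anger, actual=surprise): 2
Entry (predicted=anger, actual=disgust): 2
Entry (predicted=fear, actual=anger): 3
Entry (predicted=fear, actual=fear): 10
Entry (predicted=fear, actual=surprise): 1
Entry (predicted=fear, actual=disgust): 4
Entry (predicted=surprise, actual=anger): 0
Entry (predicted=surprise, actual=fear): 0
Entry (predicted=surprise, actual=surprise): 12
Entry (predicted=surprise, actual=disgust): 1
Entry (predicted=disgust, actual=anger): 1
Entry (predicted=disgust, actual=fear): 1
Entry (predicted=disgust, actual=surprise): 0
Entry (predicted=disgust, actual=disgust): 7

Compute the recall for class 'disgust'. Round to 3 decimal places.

One-vs-rest for 'disgust': TP = diagonal; FP = other classes predicted 'disgust'; FN = 'disgust' predicted as other.
recall = TP/(TP+FN).
disgust: TP=7, FN=2+4+1=7 → 7/14 = 0.5000

0.500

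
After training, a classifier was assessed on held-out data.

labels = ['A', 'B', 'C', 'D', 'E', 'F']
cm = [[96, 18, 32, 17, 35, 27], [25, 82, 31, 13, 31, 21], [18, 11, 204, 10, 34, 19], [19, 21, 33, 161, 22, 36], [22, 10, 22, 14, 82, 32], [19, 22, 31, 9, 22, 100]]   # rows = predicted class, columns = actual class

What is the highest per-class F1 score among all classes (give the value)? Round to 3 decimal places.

Per-class F1 score (2·TP/(2·TP+FP+FN)):
  A: TP=96, FP=18+32+17+35+27=129, FN=25+18+19+22+19=103 → 192/424 = 0.4528
  B: TP=82, FP=25+31+13+31+21=121, FN=18+11+21+10+22=82 → 164/367 = 0.4469
  C: TP=204, FP=18+11+10+34+19=92, FN=32+31+33+22+31=149 → 408/649 = 0.6287
  D: TP=161, FP=19+21+33+22+36=131, FN=17+13+10+14+9=63 → 322/516 = 0.6240
  E: TP=82, FP=22+10+22+14+32=100, FN=35+31+34+22+22=144 → 164/408 = 0.4020
  F: TP=100, FP=19+22+31+9+22=103, FN=27+21+19+36+32=135 → 200/438 = 0.4566
Highest is class 'C' with F1 score = 0.629.

0.629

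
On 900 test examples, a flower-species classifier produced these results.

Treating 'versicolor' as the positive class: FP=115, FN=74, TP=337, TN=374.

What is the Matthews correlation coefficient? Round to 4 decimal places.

0.5826

MCC = (TP·TN − FP·FN) / √((TP+FP)(TP+FN)(TN+FP)(TN+FN))
Numerator = 337·374 − 115·74 = 117528
Denominator = √(452·411·489·448) = √40697443584 = 201736.0741
MCC = 117528 / 201736.0741 = 0.5826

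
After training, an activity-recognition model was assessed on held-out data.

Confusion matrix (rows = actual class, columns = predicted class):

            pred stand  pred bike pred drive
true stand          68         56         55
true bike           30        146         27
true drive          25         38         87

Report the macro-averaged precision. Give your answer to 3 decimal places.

0.559

Per-class precision (TP/(TP+FP)):
  stand: TP=68, FP=30+25=55 → 68/123 = 0.5528
  bike: TP=146, FP=56+38=94 → 146/240 = 0.6083
  drive: TP=87, FP=55+27=82 → 87/169 = 0.5148
Macro-precision = mean = (0.5528 + 0.6083 + 0.5148) / 3 = 0.559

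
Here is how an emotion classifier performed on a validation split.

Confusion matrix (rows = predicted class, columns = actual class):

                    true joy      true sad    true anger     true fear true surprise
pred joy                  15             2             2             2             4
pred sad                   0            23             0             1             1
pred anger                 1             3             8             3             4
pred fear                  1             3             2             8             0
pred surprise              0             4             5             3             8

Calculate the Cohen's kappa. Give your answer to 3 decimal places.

Observed agreement pₒ = trace/N = 62/103 = 0.6019
Expected agreement pₑ = Σ (rowᵢ·colᵢ)/N² = (17·25 + 35·25 + 17·19 + 17·14 + 17·20)/103² = 0.2075
κ = (pₒ − pₑ)/(1 − pₑ) = (0.6019 − 0.2075)/(1 − 0.2075) = 0.498

0.498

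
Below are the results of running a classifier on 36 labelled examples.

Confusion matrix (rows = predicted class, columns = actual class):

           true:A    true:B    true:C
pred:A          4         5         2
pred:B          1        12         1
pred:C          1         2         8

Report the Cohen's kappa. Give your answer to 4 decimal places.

0.4875

Observed agreement pₒ = trace/N = 24/36 = 0.66667
Expected agreement pₑ = Σ (rowᵢ·colᵢ)/N² = (6·11 + 19·14 + 11·11)/36² = 0.34954
κ = (pₒ − pₑ)/(1 − pₑ) = (0.66667 − 0.34954)/(1 − 0.34954) = 0.4875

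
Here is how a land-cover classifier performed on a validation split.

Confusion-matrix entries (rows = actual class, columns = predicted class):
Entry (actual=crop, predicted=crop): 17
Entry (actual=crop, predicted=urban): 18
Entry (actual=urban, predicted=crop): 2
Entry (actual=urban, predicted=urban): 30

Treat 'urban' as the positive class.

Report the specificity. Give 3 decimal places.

0.486

Specificity = TN/(TN+FP) = 17/(17+18) = 0.486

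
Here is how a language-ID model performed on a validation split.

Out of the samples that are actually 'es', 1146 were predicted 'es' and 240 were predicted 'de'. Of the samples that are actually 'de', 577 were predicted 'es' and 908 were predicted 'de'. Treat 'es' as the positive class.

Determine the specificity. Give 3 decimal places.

Specificity = TN/(TN+FP) = 908/(908+577) = 0.611

0.611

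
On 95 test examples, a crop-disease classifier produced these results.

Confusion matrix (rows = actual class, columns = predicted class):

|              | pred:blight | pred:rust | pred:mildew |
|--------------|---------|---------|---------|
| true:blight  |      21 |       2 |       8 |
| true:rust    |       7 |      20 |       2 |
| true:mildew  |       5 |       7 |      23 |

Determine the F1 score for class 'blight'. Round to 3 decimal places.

F1 score = 2·TP/(2·TP+FP+FN).
blight: TP=21, FP=7+5=12, FN=2+8=10 → 42/64 = 0.6563

0.656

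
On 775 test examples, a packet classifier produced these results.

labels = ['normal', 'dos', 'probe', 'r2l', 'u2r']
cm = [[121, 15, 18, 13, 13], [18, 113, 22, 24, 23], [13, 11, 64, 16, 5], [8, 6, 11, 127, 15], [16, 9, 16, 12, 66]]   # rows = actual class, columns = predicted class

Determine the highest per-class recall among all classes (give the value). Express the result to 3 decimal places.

0.760

Per-class recall (TP/(TP+FN)):
  normal: TP=121, FN=15+18+13+13=59 → 121/180 = 0.6722
  dos: TP=113, FN=18+22+24+23=87 → 113/200 = 0.5650
  probe: TP=64, FN=13+11+16+5=45 → 64/109 = 0.5872
  r2l: TP=127, FN=8+6+11+15=40 → 127/167 = 0.7605
  u2r: TP=66, FN=16+9+16+12=53 → 66/119 = 0.5546
Highest is class 'r2l' with recall = 0.760.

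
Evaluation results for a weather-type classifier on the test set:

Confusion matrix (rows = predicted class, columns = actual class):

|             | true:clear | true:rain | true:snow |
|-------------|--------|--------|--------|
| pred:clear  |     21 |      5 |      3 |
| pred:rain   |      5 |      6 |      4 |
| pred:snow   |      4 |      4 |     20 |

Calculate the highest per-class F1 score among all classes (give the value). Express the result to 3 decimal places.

0.727

Per-class F1 score (2·TP/(2·TP+FP+FN)):
  clear: TP=21, FP=5+3=8, FN=5+4=9 → 42/59 = 0.7119
  rain: TP=6, FP=5+4=9, FN=5+4=9 → 12/30 = 0.4000
  snow: TP=20, FP=4+4=8, FN=3+4=7 → 40/55 = 0.7273
Highest is class 'snow' with F1 score = 0.727.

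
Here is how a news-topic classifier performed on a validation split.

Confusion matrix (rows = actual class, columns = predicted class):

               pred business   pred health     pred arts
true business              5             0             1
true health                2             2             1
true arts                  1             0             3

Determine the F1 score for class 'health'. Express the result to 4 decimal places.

0.5714

Take TP from the diagonal, FP from the rest of the 'health' prediction marginal, FN from the rest of the 'health' actual marginal.
F1 score = 2·TP/(2·TP+FP+FN).
health: TP=2, FP=0+0=0, FN=2+1=3 → 4/7 = 0.57143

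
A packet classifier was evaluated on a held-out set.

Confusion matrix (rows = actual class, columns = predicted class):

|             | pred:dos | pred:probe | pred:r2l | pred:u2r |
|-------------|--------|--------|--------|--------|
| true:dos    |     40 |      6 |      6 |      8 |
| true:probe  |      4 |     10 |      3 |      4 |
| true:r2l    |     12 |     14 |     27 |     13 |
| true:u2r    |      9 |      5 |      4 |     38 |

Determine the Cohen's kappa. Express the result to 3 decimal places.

0.412

Observed agreement pₒ = trace/N = 115/203 = 0.5665
Expected agreement pₑ = Σ (rowᵢ·colᵢ)/N² = (60·65 + 21·35 + 66·40 + 56·63)/203² = 0.2622
κ = (pₒ − pₑ)/(1 − pₑ) = (0.5665 − 0.2622)/(1 − 0.2622) = 0.412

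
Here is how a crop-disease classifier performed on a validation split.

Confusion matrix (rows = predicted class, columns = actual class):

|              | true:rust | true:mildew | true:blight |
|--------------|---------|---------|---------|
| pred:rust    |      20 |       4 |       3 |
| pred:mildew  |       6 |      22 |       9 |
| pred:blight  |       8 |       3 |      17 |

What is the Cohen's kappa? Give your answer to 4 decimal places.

Observed agreement pₒ = trace/N = 59/92 = 0.64130
Expected agreement pₑ = Σ (rowᵢ·colᵢ)/N² = (34·27 + 29·37 + 29·28)/92² = 0.33117
κ = (pₒ − pₑ)/(1 − pₑ) = (0.64130 − 0.33117)/(1 − 0.33117) = 0.4637

0.4637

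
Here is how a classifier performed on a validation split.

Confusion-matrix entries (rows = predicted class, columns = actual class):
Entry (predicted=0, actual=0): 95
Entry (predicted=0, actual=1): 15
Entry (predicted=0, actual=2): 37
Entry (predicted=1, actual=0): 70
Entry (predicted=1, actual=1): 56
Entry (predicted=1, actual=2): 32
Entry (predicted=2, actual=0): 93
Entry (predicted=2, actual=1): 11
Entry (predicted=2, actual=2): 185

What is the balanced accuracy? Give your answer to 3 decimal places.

Balanced accuracy = mean of per-class recall.
  0: recall = 95/258 = 0.3682
  1: recall = 56/82 = 0.6829
  2: recall = 185/254 = 0.7283
Mean = (0.3682 + 0.6829 + 0.7283) / 3 = 0.593

0.593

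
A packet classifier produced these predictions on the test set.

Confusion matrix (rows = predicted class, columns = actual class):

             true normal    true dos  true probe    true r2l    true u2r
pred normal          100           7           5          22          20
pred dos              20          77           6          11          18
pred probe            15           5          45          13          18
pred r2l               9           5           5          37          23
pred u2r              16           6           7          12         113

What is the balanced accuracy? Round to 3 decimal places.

Balanced accuracy = mean of per-class recall.
  normal: recall = 100/160 = 0.6250
  dos: recall = 77/100 = 0.7700
  probe: recall = 45/68 = 0.6618
  r2l: recall = 37/95 = 0.3895
  u2r: recall = 113/192 = 0.5885
Mean = (0.6250 + 0.7700 + 0.6618 + 0.3895 + 0.5885) / 5 = 0.607

0.607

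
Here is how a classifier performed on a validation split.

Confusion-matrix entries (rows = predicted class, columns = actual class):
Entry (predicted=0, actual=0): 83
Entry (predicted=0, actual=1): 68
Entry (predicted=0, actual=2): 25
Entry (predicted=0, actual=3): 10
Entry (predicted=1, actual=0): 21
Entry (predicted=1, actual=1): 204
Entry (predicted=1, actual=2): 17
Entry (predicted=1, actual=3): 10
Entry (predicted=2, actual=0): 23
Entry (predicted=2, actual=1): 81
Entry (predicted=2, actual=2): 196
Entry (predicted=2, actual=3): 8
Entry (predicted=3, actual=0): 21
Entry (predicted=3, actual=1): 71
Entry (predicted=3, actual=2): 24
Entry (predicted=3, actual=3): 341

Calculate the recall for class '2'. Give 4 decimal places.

recall = TP/(TP+FN).
2: TP=196, FN=25+17+24=66 → 196/262 = 0.74809

0.7481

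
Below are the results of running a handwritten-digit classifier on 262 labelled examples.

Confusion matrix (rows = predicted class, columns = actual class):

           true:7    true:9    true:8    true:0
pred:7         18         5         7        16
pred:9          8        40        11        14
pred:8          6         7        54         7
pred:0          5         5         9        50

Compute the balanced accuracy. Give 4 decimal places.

Balanced accuracy = mean of per-class recall.
  7: recall = 18/37 = 0.48649
  9: recall = 40/57 = 0.70175
  8: recall = 54/81 = 0.66667
  0: recall = 50/87 = 0.57471
Mean = (0.48649 + 0.70175 + 0.66667 + 0.57471) / 4 = 0.6074

0.6074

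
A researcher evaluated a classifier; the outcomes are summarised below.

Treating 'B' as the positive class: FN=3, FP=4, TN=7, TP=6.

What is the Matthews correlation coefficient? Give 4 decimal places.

MCC = (TP·TN − FP·FN) / √((TP+FP)(TP+FN)(TN+FP)(TN+FN))
Numerator = 6·7 − 4·3 = 30
Denominator = √(10·9·11·10) = √9900 = 99.4987
MCC = 30 / 99.4987 = 0.3015

0.3015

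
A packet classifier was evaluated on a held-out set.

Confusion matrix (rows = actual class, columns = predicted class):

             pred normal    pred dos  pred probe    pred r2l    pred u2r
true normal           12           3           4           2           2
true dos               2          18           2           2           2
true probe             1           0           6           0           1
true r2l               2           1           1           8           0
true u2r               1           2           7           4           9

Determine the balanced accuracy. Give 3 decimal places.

0.604

Balanced accuracy = mean of per-class recall.
  normal: recall = 12/23 = 0.5217
  dos: recall = 18/26 = 0.6923
  probe: recall = 6/8 = 0.7500
  r2l: recall = 8/12 = 0.6667
  u2r: recall = 9/23 = 0.3913
Mean = (0.5217 + 0.6923 + 0.7500 + 0.6667 + 0.3913) / 5 = 0.604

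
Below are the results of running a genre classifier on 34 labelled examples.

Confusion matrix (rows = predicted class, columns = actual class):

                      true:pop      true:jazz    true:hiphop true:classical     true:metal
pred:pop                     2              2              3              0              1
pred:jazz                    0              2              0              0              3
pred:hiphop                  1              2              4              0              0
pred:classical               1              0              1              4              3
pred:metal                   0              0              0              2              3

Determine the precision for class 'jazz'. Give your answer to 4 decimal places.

0.4000

Take TP from the diagonal, FP from the rest of the 'jazz' prediction marginal, FN from the rest of the 'jazz' actual marginal.
precision = TP/(TP+FP).
jazz: TP=2, FP=0+0+0+3=3 → 2/5 = 0.40000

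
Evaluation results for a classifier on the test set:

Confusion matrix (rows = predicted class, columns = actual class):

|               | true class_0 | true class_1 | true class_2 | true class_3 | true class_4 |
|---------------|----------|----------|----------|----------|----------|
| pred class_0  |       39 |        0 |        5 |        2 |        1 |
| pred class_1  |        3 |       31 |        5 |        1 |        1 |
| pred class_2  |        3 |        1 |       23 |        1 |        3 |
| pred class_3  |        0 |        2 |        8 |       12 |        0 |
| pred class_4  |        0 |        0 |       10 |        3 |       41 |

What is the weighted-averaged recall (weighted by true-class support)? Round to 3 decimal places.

Per-class recall (TP/(TP+FN)):
  class_0: TP=39, FN=3+3+0+0=6 → 39/45 = 0.8667
  class_1: TP=31, FN=0+1+2+0=3 → 31/34 = 0.9118
  class_2: TP=23, FN=5+5+8+10=28 → 23/51 = 0.4510
  class_3: TP=12, FN=2+1+1+3=7 → 12/19 = 0.6316
  class_4: TP=41, FN=1+1+3+0=5 → 41/46 = 0.8913
Weighted-recall = Σ (supportᵢ/N)·recallᵢ with N=195: (45/195)·0.8667 + (34/195)·0.9118 + (51/195)·0.4510 + (19/195)·0.6316 + (46/195)·0.8913 = 0.749

0.749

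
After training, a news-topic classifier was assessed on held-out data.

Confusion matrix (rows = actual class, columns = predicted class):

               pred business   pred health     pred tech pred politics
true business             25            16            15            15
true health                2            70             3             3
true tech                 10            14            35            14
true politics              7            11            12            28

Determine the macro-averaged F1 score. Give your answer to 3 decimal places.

0.539

Per-class F1 score (2·TP/(2·TP+FP+FN)):
  business: TP=25, FP=2+10+7=19, FN=16+15+15=46 → 50/115 = 0.4348
  health: TP=70, FP=16+14+11=41, FN=2+3+3=8 → 140/189 = 0.7407
  tech: TP=35, FP=15+3+12=30, FN=10+14+14=38 → 70/138 = 0.5072
  politics: TP=28, FP=15+3+14=32, FN=7+11+12=30 → 56/118 = 0.4746
Macro-F1 score = mean = (0.4348 + 0.7407 + 0.5072 + 0.4746) / 4 = 0.539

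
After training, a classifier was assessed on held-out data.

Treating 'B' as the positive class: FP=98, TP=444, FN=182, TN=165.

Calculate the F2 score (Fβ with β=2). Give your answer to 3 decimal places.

Fβ = (1+β²)·TP / ((1+β²)·TP + β²·FN + FP), with β²=4
= 5·444 / (5·444 + 4·182 + 98) = 0.729

0.729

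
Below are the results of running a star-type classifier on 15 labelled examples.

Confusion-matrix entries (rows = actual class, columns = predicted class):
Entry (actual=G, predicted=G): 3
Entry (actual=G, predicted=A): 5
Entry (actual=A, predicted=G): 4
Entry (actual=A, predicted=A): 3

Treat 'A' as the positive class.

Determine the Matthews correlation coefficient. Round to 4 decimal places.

-0.1964

MCC = (TP·TN − FP·FN) / √((TP+FP)(TP+FN)(TN+FP)(TN+FN))
Numerator = 3·3 − 5·4 = -11
Denominator = √(8·7·8·7) = √3136 = 56.0000
MCC = -11 / 56.0000 = -0.1964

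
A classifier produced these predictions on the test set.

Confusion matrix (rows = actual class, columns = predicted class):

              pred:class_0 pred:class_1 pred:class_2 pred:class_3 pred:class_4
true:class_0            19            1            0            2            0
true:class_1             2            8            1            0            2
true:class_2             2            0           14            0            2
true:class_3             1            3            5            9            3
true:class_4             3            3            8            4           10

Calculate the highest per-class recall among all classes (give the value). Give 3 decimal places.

0.864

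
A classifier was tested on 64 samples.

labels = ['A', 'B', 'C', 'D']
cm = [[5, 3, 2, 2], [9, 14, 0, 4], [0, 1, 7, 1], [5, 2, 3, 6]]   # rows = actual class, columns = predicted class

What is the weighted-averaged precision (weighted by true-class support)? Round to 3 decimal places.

0.542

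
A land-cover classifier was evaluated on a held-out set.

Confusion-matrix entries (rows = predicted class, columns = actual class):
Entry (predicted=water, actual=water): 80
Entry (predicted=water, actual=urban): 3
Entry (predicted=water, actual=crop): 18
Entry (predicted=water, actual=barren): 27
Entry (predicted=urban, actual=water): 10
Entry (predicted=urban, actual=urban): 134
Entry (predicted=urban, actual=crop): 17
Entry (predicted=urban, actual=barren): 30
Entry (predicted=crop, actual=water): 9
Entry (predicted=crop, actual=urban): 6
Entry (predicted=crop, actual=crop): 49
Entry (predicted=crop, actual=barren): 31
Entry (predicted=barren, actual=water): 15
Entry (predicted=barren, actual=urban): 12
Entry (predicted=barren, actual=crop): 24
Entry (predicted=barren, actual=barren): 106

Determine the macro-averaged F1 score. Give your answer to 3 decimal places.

Per-class F1 score (2·TP/(2·TP+FP+FN)):
  water: TP=80, FP=3+18+27=48, FN=10+9+15=34 → 160/242 = 0.6612
  urban: TP=134, FP=10+17+30=57, FN=3+6+12=21 → 268/346 = 0.7746
  crop: TP=49, FP=9+6+31=46, FN=18+17+24=59 → 98/203 = 0.4828
  barren: TP=106, FP=15+12+24=51, FN=27+30+31=88 → 212/351 = 0.6040
Macro-F1 score = mean = (0.6612 + 0.7746 + 0.4828 + 0.6040) / 4 = 0.631

0.631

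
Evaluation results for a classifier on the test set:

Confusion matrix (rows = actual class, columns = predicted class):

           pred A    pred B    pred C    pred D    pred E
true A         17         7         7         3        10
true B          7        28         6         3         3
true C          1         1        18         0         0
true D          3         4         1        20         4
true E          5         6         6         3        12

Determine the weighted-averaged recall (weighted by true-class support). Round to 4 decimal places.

Per-class recall (TP/(TP+FN)):
  A: TP=17, FN=7+7+3+10=27 → 17/44 = 0.38636
  B: TP=28, FN=7+6+3+3=19 → 28/47 = 0.59574
  C: TP=18, FN=1+1+0+0=2 → 18/20 = 0.90000
  D: TP=20, FN=3+4+1+4=12 → 20/32 = 0.62500
  E: TP=12, FN=5+6+6+3=20 → 12/32 = 0.37500
Weighted-recall = Σ (supportᵢ/N)·recallᵢ with N=175: (44/175)·0.38636 + (47/175)·0.59574 + (20/175)·0.90000 + (32/175)·0.62500 + (32/175)·0.37500 = 0.5429

0.5429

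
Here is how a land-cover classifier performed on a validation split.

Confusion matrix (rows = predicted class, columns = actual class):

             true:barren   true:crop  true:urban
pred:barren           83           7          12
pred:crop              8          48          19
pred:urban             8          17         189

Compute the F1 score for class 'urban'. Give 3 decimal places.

0.871

One-vs-rest for 'urban': TP = diagonal; FP = other classes predicted 'urban'; FN = 'urban' predicted as other.
F1 score = 2·TP/(2·TP+FP+FN).
urban: TP=189, FP=8+17=25, FN=12+19=31 → 378/434 = 0.8710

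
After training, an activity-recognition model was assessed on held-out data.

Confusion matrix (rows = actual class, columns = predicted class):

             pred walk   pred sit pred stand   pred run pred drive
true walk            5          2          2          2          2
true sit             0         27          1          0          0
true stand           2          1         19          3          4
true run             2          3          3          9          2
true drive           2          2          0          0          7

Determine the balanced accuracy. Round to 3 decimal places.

Balanced accuracy = mean of per-class recall.
  walk: recall = 5/13 = 0.3846
  sit: recall = 27/28 = 0.9643
  stand: recall = 19/29 = 0.6552
  run: recall = 9/19 = 0.4737
  drive: recall = 7/11 = 0.6364
Mean = (0.3846 + 0.9643 + 0.6552 + 0.4737 + 0.6364) / 5 = 0.623

0.623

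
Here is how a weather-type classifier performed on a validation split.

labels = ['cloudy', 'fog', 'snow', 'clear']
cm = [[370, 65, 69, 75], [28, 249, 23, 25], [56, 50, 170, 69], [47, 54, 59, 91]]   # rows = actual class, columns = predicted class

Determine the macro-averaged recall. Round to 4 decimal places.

0.5651

Per-class recall (TP/(TP+FN)):
  cloudy: TP=370, FN=65+69+75=209 → 370/579 = 0.63903
  fog: TP=249, FN=28+23+25=76 → 249/325 = 0.76615
  snow: TP=170, FN=56+50+69=175 → 170/345 = 0.49275
  clear: TP=91, FN=47+54+59=160 → 91/251 = 0.36255
Macro-recall = mean = (0.63903 + 0.76615 + 0.49275 + 0.36255) / 4 = 0.5651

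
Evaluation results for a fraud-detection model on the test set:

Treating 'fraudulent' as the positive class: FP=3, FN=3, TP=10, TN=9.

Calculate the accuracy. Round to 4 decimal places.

0.7600

Accuracy = (TP+TN)/N = (10+9)/25 = 0.7600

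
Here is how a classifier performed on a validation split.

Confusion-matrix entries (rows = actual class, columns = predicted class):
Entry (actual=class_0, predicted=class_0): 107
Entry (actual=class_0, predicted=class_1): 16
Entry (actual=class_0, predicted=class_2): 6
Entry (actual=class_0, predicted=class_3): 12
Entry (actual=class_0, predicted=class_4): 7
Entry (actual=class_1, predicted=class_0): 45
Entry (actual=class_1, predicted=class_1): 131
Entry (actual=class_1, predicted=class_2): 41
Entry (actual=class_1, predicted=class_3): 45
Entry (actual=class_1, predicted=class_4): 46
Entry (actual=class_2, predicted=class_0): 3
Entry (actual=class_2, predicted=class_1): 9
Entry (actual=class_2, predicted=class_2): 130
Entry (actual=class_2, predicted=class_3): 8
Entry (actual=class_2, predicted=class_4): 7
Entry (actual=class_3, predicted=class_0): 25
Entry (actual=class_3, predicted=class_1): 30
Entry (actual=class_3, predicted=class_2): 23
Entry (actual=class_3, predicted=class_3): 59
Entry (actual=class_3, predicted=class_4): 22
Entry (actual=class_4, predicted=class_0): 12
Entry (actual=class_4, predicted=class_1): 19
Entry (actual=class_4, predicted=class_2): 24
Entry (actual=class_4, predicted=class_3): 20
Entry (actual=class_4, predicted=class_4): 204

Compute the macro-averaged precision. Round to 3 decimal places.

0.580

Per-class precision (TP/(TP+FP)):
  class_0: TP=107, FP=45+3+25+12=85 → 107/192 = 0.5573
  class_1: TP=131, FP=16+9+30+19=74 → 131/205 = 0.6390
  class_2: TP=130, FP=6+41+23+24=94 → 130/224 = 0.5804
  class_3: TP=59, FP=12+45+8+20=85 → 59/144 = 0.4097
  class_4: TP=204, FP=7+46+7+22=82 → 204/286 = 0.7133
Macro-precision = mean = (0.5573 + 0.6390 + 0.5804 + 0.4097 + 0.7133) / 5 = 0.580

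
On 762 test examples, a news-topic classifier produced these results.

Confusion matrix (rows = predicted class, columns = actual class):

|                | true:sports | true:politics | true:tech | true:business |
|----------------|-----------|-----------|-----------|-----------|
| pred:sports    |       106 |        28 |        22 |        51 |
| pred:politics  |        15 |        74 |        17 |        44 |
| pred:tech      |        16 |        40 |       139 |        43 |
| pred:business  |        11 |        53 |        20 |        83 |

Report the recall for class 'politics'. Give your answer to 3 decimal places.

One-vs-rest for 'politics': TP = diagonal; FP = other classes predicted 'politics'; FN = 'politics' predicted as other.
recall = TP/(TP+FN).
politics: TP=74, FN=28+40+53=121 → 74/195 = 0.3795

0.379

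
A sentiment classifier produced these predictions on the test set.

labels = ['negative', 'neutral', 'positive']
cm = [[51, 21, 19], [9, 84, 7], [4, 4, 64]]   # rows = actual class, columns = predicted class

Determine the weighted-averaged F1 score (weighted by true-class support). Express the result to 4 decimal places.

Per-class F1 score (2·TP/(2·TP+FP+FN)):
  negative: TP=51, FP=9+4=13, FN=21+19=40 → 102/155 = 0.65806
  neutral: TP=84, FP=21+4=25, FN=9+7=16 → 168/209 = 0.80383
  positive: TP=64, FP=19+7=26, FN=4+4=8 → 128/162 = 0.79012
Weighted-F1 score = Σ (supportᵢ/N)·F1 scoreᵢ with N=263: (91/263)·0.65806 + (100/263)·0.80383 + (72/263)·0.79012 = 0.7496

0.7496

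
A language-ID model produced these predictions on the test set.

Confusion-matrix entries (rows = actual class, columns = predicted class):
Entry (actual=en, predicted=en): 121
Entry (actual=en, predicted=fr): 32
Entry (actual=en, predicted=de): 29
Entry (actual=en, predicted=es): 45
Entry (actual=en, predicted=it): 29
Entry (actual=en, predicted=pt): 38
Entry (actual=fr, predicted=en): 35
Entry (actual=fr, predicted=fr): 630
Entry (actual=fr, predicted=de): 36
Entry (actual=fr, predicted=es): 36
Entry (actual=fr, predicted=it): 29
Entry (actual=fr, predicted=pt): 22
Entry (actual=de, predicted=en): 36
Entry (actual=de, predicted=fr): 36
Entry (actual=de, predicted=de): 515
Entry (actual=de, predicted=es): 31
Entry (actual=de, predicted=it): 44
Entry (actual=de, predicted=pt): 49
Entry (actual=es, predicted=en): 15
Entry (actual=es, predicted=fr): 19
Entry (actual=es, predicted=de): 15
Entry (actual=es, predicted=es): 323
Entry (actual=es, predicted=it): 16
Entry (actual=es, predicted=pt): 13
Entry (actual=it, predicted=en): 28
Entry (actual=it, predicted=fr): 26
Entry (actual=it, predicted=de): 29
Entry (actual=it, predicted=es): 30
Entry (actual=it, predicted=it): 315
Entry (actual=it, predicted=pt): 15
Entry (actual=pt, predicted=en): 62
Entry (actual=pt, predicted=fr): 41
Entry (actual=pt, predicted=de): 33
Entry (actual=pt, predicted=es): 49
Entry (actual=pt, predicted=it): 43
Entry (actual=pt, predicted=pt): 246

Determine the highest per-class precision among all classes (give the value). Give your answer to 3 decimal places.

Per-class precision (TP/(TP+FP)):
  en: TP=121, FP=35+36+15+28+62=176 → 121/297 = 0.4074
  fr: TP=630, FP=32+36+19+26+41=154 → 630/784 = 0.8036
  de: TP=515, FP=29+36+15+29+33=142 → 515/657 = 0.7839
  es: TP=323, FP=45+36+31+30+49=191 → 323/514 = 0.6284
  it: TP=315, FP=29+29+44+16+43=161 → 315/476 = 0.6618
  pt: TP=246, FP=38+22+49+13+15=137 → 246/383 = 0.6423
Highest is class 'fr' with precision = 0.804.

0.804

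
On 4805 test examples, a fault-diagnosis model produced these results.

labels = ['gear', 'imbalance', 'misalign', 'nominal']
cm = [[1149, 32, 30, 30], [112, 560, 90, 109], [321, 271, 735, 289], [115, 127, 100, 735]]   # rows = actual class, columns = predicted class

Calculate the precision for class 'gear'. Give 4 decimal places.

Treat 'gear' as positive and all other classes as negative.
precision = TP/(TP+FP).
gear: TP=1149, FP=112+321+115=548 → 1149/1697 = 0.67708

0.6771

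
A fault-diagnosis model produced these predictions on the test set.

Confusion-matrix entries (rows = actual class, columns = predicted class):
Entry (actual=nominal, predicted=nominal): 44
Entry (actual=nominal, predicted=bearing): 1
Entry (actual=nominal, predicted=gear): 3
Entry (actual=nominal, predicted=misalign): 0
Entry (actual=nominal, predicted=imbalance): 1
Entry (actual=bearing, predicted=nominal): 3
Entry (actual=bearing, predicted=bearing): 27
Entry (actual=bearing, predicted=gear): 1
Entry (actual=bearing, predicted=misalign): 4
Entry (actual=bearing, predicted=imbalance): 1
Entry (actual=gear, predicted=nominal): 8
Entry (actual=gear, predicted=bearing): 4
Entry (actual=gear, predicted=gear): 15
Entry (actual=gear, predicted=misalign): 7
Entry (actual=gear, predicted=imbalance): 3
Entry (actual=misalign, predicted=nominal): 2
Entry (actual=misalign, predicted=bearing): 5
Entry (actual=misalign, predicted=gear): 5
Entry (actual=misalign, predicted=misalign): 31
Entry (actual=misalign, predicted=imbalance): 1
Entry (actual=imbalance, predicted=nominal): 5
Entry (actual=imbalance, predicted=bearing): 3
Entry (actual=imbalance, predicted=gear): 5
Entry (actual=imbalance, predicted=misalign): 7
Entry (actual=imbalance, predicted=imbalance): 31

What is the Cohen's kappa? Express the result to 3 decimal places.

Observed agreement pₒ = trace/N = 148/217 = 0.6820
Expected agreement pₑ = Σ (rowᵢ·colᵢ)/N² = (49·62 + 36·40 + 37·29 + 44·49 + 51·37)/217² = 0.2037
κ = (pₒ − pₑ)/(1 − pₑ) = (0.6820 − 0.2037)/(1 − 0.2037) = 0.601

0.601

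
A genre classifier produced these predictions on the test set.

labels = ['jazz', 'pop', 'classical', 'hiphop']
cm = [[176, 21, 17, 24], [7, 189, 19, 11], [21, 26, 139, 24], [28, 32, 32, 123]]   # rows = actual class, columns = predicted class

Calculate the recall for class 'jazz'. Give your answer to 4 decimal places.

Take TP from the diagonal, FP from the rest of the 'jazz' prediction marginal, FN from the rest of the 'jazz' actual marginal.
recall = TP/(TP+FN).
jazz: TP=176, FN=21+17+24=62 → 176/238 = 0.73950

0.7395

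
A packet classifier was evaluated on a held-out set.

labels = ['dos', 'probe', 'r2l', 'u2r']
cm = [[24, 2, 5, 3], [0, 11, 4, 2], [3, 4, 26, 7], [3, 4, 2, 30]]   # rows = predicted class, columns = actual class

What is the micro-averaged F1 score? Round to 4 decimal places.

Micro-averaging pools counts across classes: ΣTP=91, ΣFP=39, ΣFN=39.
Micro-F1 score = 2·TP/(2·TP+FP+FN) on pooled counts = 0.7000 (equals overall accuracy in single-label multiclass).

0.7000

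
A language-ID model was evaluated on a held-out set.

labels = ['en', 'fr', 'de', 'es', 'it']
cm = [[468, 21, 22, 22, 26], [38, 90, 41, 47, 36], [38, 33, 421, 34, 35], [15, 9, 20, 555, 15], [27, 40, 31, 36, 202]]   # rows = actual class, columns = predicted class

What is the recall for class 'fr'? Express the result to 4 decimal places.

Treat 'fr' as positive and all other classes as negative.
recall = TP/(TP+FN).
fr: TP=90, FN=38+41+47+36=162 → 90/252 = 0.35714

0.3571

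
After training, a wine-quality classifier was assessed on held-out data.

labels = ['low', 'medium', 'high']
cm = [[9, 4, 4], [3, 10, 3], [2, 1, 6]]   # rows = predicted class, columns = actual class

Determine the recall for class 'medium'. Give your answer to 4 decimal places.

One-vs-rest for 'medium': TP = diagonal; FP = other classes predicted 'medium'; FN = 'medium' predicted as other.
recall = TP/(TP+FN).
medium: TP=10, FN=4+1=5 → 10/15 = 0.66667

0.6667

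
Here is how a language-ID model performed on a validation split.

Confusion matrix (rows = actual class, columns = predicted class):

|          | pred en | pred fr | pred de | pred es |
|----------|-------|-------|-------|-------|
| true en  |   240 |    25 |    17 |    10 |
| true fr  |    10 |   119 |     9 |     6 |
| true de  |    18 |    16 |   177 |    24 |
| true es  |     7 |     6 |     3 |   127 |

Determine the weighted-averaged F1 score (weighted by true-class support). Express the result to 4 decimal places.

Per-class F1 score (2·TP/(2·TP+FP+FN)):
  en: TP=240, FP=10+18+7=35, FN=25+17+10=52 → 480/567 = 0.84656
  fr: TP=119, FP=25+16+6=47, FN=10+9+6=25 → 238/310 = 0.76774
  de: TP=177, FP=17+9+3=29, FN=18+16+24=58 → 354/441 = 0.80272
  es: TP=127, FP=10+6+24=40, FN=7+6+3=16 → 254/310 = 0.81935
Weighted-F1 score = Σ (supportᵢ/N)·F1 scoreᵢ with N=814: (292/814)·0.84656 + (144/814)·0.76774 + (235/814)·0.80272 + (143/814)·0.81935 = 0.8152

0.8152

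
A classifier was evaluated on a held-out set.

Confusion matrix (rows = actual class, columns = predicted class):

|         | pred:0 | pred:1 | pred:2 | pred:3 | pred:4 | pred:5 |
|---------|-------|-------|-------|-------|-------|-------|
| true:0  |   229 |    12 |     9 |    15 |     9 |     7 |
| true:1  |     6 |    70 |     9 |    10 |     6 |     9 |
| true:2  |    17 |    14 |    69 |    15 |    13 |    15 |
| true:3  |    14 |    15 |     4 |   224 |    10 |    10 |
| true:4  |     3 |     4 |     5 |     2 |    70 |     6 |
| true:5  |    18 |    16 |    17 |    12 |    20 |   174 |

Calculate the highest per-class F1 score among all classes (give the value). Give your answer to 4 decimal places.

Per-class F1 score (2·TP/(2·TP+FP+FN)):
  0: TP=229, FP=6+17+14+3+18=58, FN=12+9+15+9+7=52 → 458/568 = 0.80634
  1: TP=70, FP=12+14+15+4+16=61, FN=6+9+10+6+9=40 → 140/241 = 0.58091
  2: TP=69, FP=9+9+4+5+17=44, FN=17+14+15+13+15=74 → 138/256 = 0.53906
  3: TP=224, FP=15+10+15+2+12=54, FN=14+15+4+10+10=53 → 448/555 = 0.80721
  4: TP=70, FP=9+6+13+10+20=58, FN=3+4+5+2+6=20 → 140/218 = 0.64220
  5: TP=174, FP=7+9+15+10+6=47, FN=18+16+17+12+20=83 → 348/478 = 0.72803
Highest is class '3' with F1 score = 0.8072.

0.8072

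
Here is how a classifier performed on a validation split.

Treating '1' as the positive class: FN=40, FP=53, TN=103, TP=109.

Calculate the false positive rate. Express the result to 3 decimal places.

FPR = FP/(FP+TN) = 53/(53+103) = 0.340

0.340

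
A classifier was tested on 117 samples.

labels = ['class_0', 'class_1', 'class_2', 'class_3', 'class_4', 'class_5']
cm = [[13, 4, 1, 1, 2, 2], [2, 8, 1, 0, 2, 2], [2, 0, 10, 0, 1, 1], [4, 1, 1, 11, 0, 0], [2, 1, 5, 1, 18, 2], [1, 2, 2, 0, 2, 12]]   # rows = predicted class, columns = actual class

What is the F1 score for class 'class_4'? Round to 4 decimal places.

0.6667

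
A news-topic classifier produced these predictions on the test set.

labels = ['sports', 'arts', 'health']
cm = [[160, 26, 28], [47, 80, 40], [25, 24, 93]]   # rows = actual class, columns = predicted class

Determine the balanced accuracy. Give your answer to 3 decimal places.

Balanced accuracy = mean of per-class recall.
  sports: recall = 160/214 = 0.7477
  arts: recall = 80/167 = 0.4790
  health: recall = 93/142 = 0.6549
Mean = (0.7477 + 0.4790 + 0.6549) / 3 = 0.627

0.627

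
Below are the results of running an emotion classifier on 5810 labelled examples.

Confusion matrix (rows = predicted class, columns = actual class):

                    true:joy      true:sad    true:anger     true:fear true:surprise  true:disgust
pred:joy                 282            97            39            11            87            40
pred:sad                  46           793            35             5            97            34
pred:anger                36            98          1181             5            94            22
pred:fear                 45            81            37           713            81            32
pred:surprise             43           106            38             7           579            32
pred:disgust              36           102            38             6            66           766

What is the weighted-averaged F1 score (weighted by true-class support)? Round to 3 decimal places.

Per-class F1 score (2·TP/(2·TP+FP+FN)):
  joy: TP=282, FP=97+39+11+87+40=274, FN=46+36+45+43+36=206 → 564/1044 = 0.5402
  sad: TP=793, FP=46+35+5+97+34=217, FN=97+98+81+106+102=484 → 1586/2287 = 0.6935
  anger: TP=1181, FP=36+98+5+94+22=255, FN=39+35+37+38+38=187 → 2362/2804 = 0.8424
  fear: TP=713, FP=45+81+37+81+32=276, FN=11+5+5+7+6=34 → 1426/1736 = 0.8214
  surprise: TP=579, FP=43+106+38+7+32=226, FN=87+97+94+81+66=425 → 1158/1809 = 0.6401
  disgust: TP=766, FP=36+102+38+6+66=248, FN=40+34+22+32+32=160 → 1532/1940 = 0.7897
Weighted-F1 score = Σ (supportᵢ/N)·F1 scoreᵢ with N=5810: (488/5810)·0.5402 + (1277/5810)·0.6935 + (1368/5810)·0.8424 + (747/5810)·0.8214 + (1004/5810)·0.6401 + (926/5810)·0.7897 = 0.738

0.738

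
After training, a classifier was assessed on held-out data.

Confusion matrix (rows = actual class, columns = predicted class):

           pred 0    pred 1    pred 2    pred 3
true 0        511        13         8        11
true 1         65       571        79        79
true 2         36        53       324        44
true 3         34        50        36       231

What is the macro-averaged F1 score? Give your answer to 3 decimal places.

Per-class F1 score (2·TP/(2·TP+FP+FN)):
  0: TP=511, FP=65+36+34=135, FN=13+8+11=32 → 1022/1189 = 0.8595
  1: TP=571, FP=13+53+50=116, FN=65+79+79=223 → 1142/1481 = 0.7711
  2: TP=324, FP=8+79+36=123, FN=36+53+44=133 → 648/904 = 0.7168
  3: TP=231, FP=11+79+44=134, FN=34+50+36=120 → 462/716 = 0.6453
Macro-F1 score = mean = (0.8595 + 0.7711 + 0.7168 + 0.6453) / 4 = 0.748

0.748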